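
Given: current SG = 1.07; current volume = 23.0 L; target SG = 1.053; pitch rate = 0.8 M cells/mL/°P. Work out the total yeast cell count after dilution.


V_w = V·((SG_c−1)/(SG_t−1)−1);  °P = 259 − 259/SG_t;  cells = rate·(V+V_w)·°P
V_w = 23.0·((1.07−1)/(1.053−1)−1) = 7.3774
V_final = 23.0 + 7.3774 = 30.3774
°P = 259 − 259/1.053 = 13.0361
cells = 0.8·30.3774·13.0361

316.8015 billion cells


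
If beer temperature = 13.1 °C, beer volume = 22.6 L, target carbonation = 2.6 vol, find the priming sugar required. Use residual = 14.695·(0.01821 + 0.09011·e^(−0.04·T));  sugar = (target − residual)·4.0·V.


residual = 14.695·(0.01821 + 0.09011·e^(−0.04·13.1)) = 1.0517
sugar = (2.6 − 1.0517)·4.0·22.6

139.9666 g


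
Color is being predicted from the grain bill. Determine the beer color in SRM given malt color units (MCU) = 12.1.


SRM = 1.4922 · MCU^0.6859
SRM = 1.4922 · 12.1^0.6859

8.2511 SRM


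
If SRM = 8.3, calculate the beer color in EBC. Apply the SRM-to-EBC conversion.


EBC = SRM · 1.97
EBC = 8.3 · 1.97

16.3510 EBC


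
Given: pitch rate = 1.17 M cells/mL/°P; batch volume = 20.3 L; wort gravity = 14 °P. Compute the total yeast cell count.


cells (billions) = rate · V_L · °P
cells = 1.17 · 20.3 · 14

332.5140 billion cells


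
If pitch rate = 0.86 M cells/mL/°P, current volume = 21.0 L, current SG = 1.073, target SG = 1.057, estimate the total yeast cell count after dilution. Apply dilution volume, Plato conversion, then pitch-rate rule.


V_w = V·((SG_c−1)/(SG_t−1)−1);  °P = 259 − 259/SG_t;  cells = rate·(V+V_w)·°P
V_w = 21.0·((1.073−1)/(1.057−1)−1) = 5.8947
V_final = 21.0 + 5.8947 = 26.8947
°P = 259 − 259/1.057 = 13.9669
cells = 0.86·26.8947·13.9669

323.0468 billion cells


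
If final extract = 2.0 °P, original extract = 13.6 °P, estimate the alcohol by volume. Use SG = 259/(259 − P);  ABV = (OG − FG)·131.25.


OG = 259/(259 − 13.6) = 1.0554
FG = 259/(259 − 2.0) = 1.0078
ABV = (1.0554 − 1.0078)·131.25

6.2524 % ABV


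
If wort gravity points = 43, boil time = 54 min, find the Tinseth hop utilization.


U = 1.65·0.000125^(GP/1000) · (1 − e^(−0.04·t))/4.15
bigness = 1.65·0.000125^(43/1000) = 1.1211
boil_factor = (1 − e^(−0.04·54))/4.15 = 0.2132
U = 1.1211 · 0.2132

0.2390


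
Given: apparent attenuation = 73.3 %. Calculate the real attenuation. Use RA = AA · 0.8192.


RA = 73.3 · 0.8192

60.0474 %


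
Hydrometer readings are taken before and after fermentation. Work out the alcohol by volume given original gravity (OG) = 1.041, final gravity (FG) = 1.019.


ABV = (OG − FG) · 131.25
ABV = (1.041 − 1.019) · 131.25

2.8875 % ABV


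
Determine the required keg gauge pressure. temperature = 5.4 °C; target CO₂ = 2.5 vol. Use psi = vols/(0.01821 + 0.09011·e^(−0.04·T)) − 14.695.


psi = 2.5/(0.01821 + 0.09011·e^(−0.04·5.4)) − 14.695

12.8336 psi


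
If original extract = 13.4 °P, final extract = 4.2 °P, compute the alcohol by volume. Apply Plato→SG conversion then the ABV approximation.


SG = 259/(259 − P);  ABV = (OG − FG)·131.25
OG = 259/(259 − 13.4) = 1.0546
FG = 259/(259 − 4.2) = 1.0165
ABV = (1.0546 − 1.0165)·131.25

4.9976 % ABV


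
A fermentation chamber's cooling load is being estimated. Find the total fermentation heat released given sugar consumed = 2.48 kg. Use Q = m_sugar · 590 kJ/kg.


Q = 2.48 · 590

1463.2000 kJ


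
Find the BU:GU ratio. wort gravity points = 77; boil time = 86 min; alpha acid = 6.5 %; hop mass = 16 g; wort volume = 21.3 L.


U = 1.65·0.000125^(GP/1000)·(1−e^(−0.04t))/4.15;  IBU = (α/100)·m·U·1000/V;  BU:GU = IBU/GP
U = 1.65·0.000125^(77/1000)·(1−e^(−0.04·86))/4.15 = 0.1926
IBU = (6.5/100)·16·0.1926·1000/21.3 = 9.4058
BU:GU = 9.4058/77

0.1222


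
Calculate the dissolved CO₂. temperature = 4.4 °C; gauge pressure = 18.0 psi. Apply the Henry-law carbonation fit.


vols = (P + 14.695)·(0.01821 + 0.09011·e^(−0.04·T))
vols = (18.0 + 14.695)·(0.01821 + 0.09011·e^(−0.04·4.4))

3.0661 volumes


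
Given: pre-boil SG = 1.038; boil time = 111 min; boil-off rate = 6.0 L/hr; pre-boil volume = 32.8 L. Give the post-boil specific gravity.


V_post = V_pre − rate·(t/60);  SG_post = 1 + (SG_pre−1)·V_pre/V_post
V_post = 32.8 − 6.0·(111/60) = 21.7000
SG_post = 1 + (1.038 − 1)·32.8/21.7000

1.0574


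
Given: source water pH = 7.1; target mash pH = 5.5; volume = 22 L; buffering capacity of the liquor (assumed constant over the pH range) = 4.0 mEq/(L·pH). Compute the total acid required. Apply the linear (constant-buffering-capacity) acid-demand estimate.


acid = buffering capacity · (pH_source − pH_target) · V
acid = 4.0 · (7.1 − 5.5) · 22

140.8000 mEq


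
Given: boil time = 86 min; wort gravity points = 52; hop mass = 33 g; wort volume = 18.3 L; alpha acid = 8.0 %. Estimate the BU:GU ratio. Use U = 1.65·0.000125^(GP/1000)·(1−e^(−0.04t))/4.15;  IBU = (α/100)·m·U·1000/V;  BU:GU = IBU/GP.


U = 1.65·0.000125^(52/1000)·(1−e^(−0.04·86))/4.15 = 0.2412
IBU = (8.0/100)·33·0.2412·1000/18.3 = 34.7916
BU:GU = 34.7916/52

0.6691


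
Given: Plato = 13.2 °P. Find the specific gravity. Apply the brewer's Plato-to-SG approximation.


SG = 259/(259 − P)
SG = 259/(259 − 13.2)

1.0537


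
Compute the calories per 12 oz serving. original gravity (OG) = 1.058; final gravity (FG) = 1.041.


ABW = (OG−FG)·131.25·0.79/FG;  °P = 259 − 259/SG (for OG→OE and FG→AE);  RE = 0.1808·OE + 0.8192·AE;  Cal = (6.9·ABW + 4·(RE−0.1))·FG·3.55
ABW = (1.058 − 1.041)·131.25·0.79/1.041 = 1.6933
OE = 259 − 259/1.058 = 14.1985 °P
AE = 259 − 259/1.041 = 10.2008 °P
RE = 0.1808·14.1985 + 0.8192·10.2008 = 10.9236 °P
Cal = (6.9·1.6933 + 4·(10.9236−0.1))·1.041·3.55

203.1730 kcal


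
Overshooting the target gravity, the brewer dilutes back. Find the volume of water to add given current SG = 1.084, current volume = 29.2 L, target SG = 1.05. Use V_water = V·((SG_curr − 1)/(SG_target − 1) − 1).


V_water = 29.2·((1.084 − 1)/(1.05 − 1) − 1)

19.8560 L


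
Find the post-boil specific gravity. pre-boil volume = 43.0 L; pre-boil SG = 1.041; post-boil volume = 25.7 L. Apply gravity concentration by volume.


SG_post = 1 + (SG_pre − 1)·V_pre/V_post
pts_pre = (1.041 − 1)·1000 = 41.0000
pts_post = 41.0000·43.0/25.7 = 68.5992
SG_post = 1 + 68.5992/1000

1.0686


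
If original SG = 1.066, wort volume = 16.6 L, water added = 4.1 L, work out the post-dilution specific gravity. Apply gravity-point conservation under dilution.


SG_new = 1 + (SG_old − 1)·V_old/(V_old + V_water)
pts = (1.066 − 1)·1000·16.6/(16.6 + 4.1) = 52.9275
SG_new = 1 + 52.9275/1000

1.0529


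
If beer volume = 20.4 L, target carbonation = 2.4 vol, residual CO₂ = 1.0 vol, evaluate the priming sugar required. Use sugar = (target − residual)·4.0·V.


sugar = (2.4 − 1.0)·4.0·20.4

114.2400 g


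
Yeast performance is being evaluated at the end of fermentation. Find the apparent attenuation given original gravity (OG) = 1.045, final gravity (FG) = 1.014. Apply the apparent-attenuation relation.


AA = (OG − FG)/(OG − 1) · 100
AA = (1.045 − 1.014)/(1.045 − 1) · 100

68.8889 %


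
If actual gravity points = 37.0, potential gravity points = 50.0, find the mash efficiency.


efficiency = actual / potential × 100
efficiency = 37.0 / 50.0 × 100

74.0000 %


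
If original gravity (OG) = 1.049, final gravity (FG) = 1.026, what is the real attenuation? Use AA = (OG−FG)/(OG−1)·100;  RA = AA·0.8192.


AA = (1.049 − 1.026)/(1.049 − 1)·100 = 46.9388
RA = 46.9388·0.8192

38.4522 %


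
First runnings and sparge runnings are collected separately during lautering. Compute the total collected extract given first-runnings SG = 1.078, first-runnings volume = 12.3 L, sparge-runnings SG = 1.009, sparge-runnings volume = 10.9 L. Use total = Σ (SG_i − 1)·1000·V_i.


first = (1.078 − 1)·1000·12.3 = 959.4000
sparge = (1.009 − 1)·1000·10.9 = 98.1000
total = 959.4000 + 98.1000

1057.5000 gravity·L


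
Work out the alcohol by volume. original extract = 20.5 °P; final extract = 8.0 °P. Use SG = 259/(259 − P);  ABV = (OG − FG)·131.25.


OG = 259/(259 − 20.5) = 1.0860
FG = 259/(259 − 8.0) = 1.0319
ABV = (1.0860 − 1.0319)·131.25

7.0982 % ABV


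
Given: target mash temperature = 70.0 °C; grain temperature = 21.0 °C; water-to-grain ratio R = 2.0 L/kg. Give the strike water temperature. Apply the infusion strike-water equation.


T_strike = (0.41/R)·(T_mash − T_grain) + T_mash
T_strike = (0.41/2.0)·(70.0 − 21.0) + 70.0

80.0450 °C


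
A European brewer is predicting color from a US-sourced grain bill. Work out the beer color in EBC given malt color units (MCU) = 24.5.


SRM = 1.4922·MCU^0.6859;  EBC = SRM·1.97
SRM = 1.4922·24.5^0.6859 = 13.3862
EBC = 13.3862·1.97

26.3707 EBC


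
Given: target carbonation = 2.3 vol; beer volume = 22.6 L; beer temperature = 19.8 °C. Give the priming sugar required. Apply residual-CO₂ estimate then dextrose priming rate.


residual = 14.695·(0.01821 + 0.09011·e^(−0.04·T));  sugar = (target − residual)·4.0·V
residual = 14.695·(0.01821 + 0.09011·e^(−0.04·19.8)) = 0.8674
sugar = (2.3 − 0.8674)·4.0·22.6

129.5105 g


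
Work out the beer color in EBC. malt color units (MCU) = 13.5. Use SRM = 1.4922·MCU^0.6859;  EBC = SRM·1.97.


SRM = 1.4922·13.5^0.6859 = 8.8945
EBC = 8.8945·1.97

17.5222 EBC


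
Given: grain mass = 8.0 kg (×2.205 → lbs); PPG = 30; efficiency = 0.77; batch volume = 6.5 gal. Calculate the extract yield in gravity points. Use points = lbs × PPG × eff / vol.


lbs = 8.0 × 2.205 = 17.6400
points = 17.6400 × 30 × 0.77 / 6.5

62.6898 points


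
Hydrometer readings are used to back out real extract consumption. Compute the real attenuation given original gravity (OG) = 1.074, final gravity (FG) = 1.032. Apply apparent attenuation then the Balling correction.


AA = (OG−FG)/(OG−1)·100;  RA = AA·0.8192
AA = (1.074 − 1.032)/(1.074 − 1)·100 = 56.7568
RA = 56.7568·0.8192

46.4951 %


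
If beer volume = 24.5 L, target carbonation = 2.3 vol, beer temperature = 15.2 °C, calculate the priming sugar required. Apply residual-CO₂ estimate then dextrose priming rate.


residual = 14.695·(0.01821 + 0.09011·e^(−0.04·T));  sugar = (target − residual)·4.0·V
residual = 14.695·(0.01821 + 0.09011·e^(−0.04·15.2)) = 0.9885
sugar = (2.3 − 0.9885)·4.0·24.5

128.5247 g


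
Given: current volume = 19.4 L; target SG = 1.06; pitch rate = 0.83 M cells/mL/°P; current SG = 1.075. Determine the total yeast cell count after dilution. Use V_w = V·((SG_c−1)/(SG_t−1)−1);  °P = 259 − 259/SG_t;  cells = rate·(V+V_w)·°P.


V_w = 19.4·((1.075−1)/(1.06−1)−1) = 4.8500
V_final = 19.4 + 4.8500 = 24.2500
°P = 259 − 259/1.06 = 14.6604
cells = 0.83·24.2500·14.6604

295.0767 billion cells


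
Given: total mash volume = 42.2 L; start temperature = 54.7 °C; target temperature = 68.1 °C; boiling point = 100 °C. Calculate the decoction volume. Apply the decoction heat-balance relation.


V_dec = V_total·(T_target − T_start)/(T_boil − T_start)
V_dec = 42.2·(68.1 − 54.7)/(100 − 54.7)

12.4830 L


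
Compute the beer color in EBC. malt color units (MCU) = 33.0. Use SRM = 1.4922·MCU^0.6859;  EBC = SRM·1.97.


SRM = 1.4922·33.0^0.6859 = 16.4201
EBC = 16.4201·1.97

32.3476 EBC


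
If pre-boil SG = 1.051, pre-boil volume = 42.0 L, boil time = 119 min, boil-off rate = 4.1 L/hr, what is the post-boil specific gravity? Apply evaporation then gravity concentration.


V_post = V_pre − rate·(t/60);  SG_post = 1 + (SG_pre−1)·V_pre/V_post
V_post = 42.0 − 4.1·(119/60) = 33.8683
SG_post = 1 + (1.051 − 1)·42.0/33.8683

1.0632


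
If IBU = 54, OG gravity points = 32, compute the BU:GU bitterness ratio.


BU:GU = IBU / OG_points
BU:GU = 54 / 32

1.6875


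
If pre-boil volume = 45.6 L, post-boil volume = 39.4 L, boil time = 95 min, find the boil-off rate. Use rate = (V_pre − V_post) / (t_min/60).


rate = (45.6 − 39.4) / (95/60)

3.9158 L/hr


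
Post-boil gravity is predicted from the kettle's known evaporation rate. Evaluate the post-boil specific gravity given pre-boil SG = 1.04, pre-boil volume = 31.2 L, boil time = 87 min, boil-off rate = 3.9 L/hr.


V_post = V_pre − rate·(t/60);  SG_post = 1 + (SG_pre−1)·V_pre/V_post
V_post = 31.2 − 3.9·(87/60) = 25.5450
SG_post = 1 + (1.04 − 1)·31.2/25.5450

1.0489


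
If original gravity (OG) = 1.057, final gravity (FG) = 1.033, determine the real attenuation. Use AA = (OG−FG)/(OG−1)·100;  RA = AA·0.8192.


AA = (1.057 − 1.033)/(1.057 − 1)·100 = 42.1053
RA = 42.1053·0.8192

34.4926 %


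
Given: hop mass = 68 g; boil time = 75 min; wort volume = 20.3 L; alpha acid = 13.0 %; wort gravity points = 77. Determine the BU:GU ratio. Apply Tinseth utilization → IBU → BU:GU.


U = 1.65·0.000125^(GP/1000)·(1−e^(−0.04t))/4.15;  IBU = (α/100)·m·U·1000/V;  BU:GU = IBU/GP
U = 1.65·0.000125^(77/1000)·(1−e^(−0.04·75))/4.15 = 0.1891
IBU = (13.0/100)·68·0.1891·1000/20.3 = 82.3522
BU:GU = 82.3522/77

1.0695


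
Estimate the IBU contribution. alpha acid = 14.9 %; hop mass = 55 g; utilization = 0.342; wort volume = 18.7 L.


IBU = (α/100)·mass·U·1000 / V
IBU = (14.9/100)·55·0.342·1000 / 18.7

149.8765 IBU


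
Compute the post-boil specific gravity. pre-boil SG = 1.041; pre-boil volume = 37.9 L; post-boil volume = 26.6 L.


SG_post = 1 + (SG_pre − 1)·V_pre/V_post
pts_pre = (1.041 − 1)·1000 = 41.0000
pts_post = 41.0000·37.9/26.6 = 58.4173
SG_post = 1 + 58.4173/1000

1.0584


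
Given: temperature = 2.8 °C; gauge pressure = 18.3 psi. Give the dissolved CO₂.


vols = (P + 14.695)·(0.01821 + 0.09011·e^(−0.04·T))
vols = (18.3 + 14.695)·(0.01821 + 0.09011·e^(−0.04·2.8))

3.2590 volumes


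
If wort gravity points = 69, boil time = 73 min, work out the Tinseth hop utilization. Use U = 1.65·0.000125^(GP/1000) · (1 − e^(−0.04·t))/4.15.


bigness = 1.65·0.000125^(69/1000) = 0.8875
boil_factor = (1 − e^(−0.04·73))/4.15 = 0.2280
U = 0.8875 · 0.2280

0.2023


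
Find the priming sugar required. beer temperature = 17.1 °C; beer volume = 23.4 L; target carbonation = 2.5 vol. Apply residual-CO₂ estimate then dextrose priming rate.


residual = 14.695·(0.01821 + 0.09011·e^(−0.04·T));  sugar = (target − residual)·4.0·V
residual = 14.695·(0.01821 + 0.09011·e^(−0.04·17.1)) = 0.9358
sugar = (2.5 − 0.9358)·4.0·23.4

146.4126 g


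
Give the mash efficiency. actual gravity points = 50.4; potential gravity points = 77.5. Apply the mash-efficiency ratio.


efficiency = actual / potential × 100
efficiency = 50.4 / 77.5 × 100

65.0323 %


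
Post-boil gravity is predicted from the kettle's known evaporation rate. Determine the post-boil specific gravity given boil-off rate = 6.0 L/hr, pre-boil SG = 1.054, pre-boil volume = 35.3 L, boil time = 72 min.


V_post = V_pre − rate·(t/60);  SG_post = 1 + (SG_pre−1)·V_pre/V_post
V_post = 35.3 − 6.0·(72/60) = 28.1000
SG_post = 1 + (1.054 − 1)·35.3/28.1000

1.0678


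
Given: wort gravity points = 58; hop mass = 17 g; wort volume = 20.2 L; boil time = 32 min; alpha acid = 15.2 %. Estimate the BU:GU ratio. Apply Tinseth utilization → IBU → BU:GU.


U = 1.65·0.000125^(GP/1000)·(1−e^(−0.04t))/4.15;  IBU = (α/100)·m·U·1000/V;  BU:GU = IBU/GP
U = 1.65·0.000125^(58/1000)·(1−e^(−0.04·32))/4.15 = 0.1704
IBU = (15.2/100)·17·0.1704·1000/20.2 = 21.8028
BU:GU = 21.8028/58

0.3759


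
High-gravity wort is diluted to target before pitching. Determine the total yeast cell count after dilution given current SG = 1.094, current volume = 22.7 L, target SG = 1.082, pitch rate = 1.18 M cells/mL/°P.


V_w = V·((SG_c−1)/(SG_t−1)−1);  °P = 259 − 259/SG_t;  cells = rate·(V+V_w)·°P
V_w = 22.7·((1.094−1)/(1.082−1)−1) = 3.3220
V_final = 22.7 + 3.3220 = 26.0220
°P = 259 − 259/1.082 = 19.6285
cells = 1.18·26.0220·19.6285

602.7098 billion cells


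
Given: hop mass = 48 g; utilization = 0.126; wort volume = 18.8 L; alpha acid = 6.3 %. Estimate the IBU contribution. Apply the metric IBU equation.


IBU = (α/100)·mass·U·1000 / V
IBU = (6.3/100)·48·0.126·1000 / 18.8

20.2672 IBU


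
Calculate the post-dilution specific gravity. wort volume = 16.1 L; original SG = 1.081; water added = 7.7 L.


SG_new = 1 + (SG_old − 1)·V_old/(V_old + V_water)
pts = (1.081 − 1)·1000·16.1/(16.1 + 7.7) = 54.7941
SG_new = 1 + 54.7941/1000

1.0548


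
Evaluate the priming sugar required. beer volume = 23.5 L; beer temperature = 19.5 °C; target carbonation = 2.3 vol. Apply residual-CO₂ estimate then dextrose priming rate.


residual = 14.695·(0.01821 + 0.09011·e^(−0.04·T));  sugar = (target − residual)·4.0·V
residual = 14.695·(0.01821 + 0.09011·e^(−0.04·19.5)) = 0.8746
sugar = (2.3 − 0.8746)·4.0·23.5

133.9874 g


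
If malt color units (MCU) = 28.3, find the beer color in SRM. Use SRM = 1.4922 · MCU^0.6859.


SRM = 1.4922 · 28.3^0.6859

14.7777 SRM


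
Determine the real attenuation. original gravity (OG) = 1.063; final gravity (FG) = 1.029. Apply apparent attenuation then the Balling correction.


AA = (OG−FG)/(OG−1)·100;  RA = AA·0.8192
AA = (1.063 − 1.029)/(1.063 − 1)·100 = 53.9683
RA = 53.9683·0.8192

44.2108 %


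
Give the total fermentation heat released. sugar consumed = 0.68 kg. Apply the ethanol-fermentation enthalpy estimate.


Q = m_sugar · 590 kJ/kg
Q = 0.68 · 590

401.2000 kJ


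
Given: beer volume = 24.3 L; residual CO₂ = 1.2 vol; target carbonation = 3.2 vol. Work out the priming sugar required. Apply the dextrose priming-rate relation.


sugar = (target − residual)·4.0·V
sugar = (3.2 − 1.2)·4.0·24.3

194.4000 g


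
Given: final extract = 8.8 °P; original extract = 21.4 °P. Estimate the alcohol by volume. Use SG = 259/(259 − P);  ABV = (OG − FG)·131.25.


OG = 259/(259 − 21.4) = 1.0901
FG = 259/(259 − 8.8) = 1.0352
ABV = (1.0901 − 1.0352)·131.25

7.2050 % ABV


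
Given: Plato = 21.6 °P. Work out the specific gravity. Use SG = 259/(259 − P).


SG = 259/(259 − 21.6)

1.0910


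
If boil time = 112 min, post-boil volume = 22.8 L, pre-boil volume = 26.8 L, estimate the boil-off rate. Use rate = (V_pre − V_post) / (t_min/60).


rate = (26.8 − 22.8) / (112/60)

2.1429 L/hr


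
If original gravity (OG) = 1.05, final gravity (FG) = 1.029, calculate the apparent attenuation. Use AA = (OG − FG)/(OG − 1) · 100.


AA = (1.05 − 1.029)/(1.05 − 1) · 100

42.0000 %


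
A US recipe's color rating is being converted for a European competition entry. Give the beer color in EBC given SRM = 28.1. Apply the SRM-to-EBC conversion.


EBC = SRM · 1.97
EBC = 28.1 · 1.97

55.3570 EBC


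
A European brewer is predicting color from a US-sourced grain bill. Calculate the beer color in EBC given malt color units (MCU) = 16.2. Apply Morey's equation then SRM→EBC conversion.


SRM = 1.4922·MCU^0.6859;  EBC = SRM·1.97
SRM = 1.4922·16.2^0.6859 = 10.0794
EBC = 10.0794·1.97

19.8564 EBC


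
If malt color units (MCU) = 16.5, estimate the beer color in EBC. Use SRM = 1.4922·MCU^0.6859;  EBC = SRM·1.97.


SRM = 1.4922·16.5^0.6859 = 10.2070
EBC = 10.2070·1.97

20.1078 EBC


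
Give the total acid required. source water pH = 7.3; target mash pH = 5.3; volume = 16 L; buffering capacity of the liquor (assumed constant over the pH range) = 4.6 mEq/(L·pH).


acid = buffering capacity · (pH_source − pH_target) · V
acid = 4.6 · (7.3 − 5.3) · 16

147.2000 mEq


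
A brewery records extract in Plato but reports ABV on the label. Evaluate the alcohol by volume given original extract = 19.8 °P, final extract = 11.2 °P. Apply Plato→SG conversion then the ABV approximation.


SG = 259/(259 − P);  ABV = (OG − FG)·131.25
OG = 259/(259 − 19.8) = 1.0828
FG = 259/(259 − 11.2) = 1.0452
ABV = (1.0828 − 1.0452)·131.25

4.9321 % ABV


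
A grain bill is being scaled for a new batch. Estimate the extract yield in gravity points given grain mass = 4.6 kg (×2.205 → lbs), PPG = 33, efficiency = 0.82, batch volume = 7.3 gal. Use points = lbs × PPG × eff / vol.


lbs = 4.6 × 2.205 = 10.1430
points = 10.1430 × 33 × 0.82 / 7.3

37.5986 points


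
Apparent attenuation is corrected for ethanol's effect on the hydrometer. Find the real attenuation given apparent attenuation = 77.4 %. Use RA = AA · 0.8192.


RA = 77.4 · 0.8192

63.4061 %


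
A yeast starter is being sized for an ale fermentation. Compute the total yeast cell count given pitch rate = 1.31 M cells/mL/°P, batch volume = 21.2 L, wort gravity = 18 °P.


cells (billions) = rate · V_L · °P
cells = 1.31 · 21.2 · 18

499.8960 billion cells


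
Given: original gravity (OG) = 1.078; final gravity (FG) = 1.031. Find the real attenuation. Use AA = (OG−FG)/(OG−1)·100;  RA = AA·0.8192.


AA = (1.078 − 1.031)/(1.078 − 1)·100 = 60.2564
RA = 60.2564·0.8192

49.3621 %


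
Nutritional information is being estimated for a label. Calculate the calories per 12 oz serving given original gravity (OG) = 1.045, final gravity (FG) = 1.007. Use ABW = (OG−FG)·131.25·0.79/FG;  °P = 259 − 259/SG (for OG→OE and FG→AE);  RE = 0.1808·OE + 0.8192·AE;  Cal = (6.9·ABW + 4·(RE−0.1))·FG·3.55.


ABW = (1.045 − 1.007)·131.25·0.79/1.007 = 3.9127
OE = 259 − 259/1.045 = 11.1531 °P
AE = 259 − 259/1.007 = 1.8004 °P
RE = 0.1808·11.1531 + 0.8192·1.8004 = 3.4914 °P
Cal = (6.9·3.9127 + 4·(3.4914−0.1))·1.007·3.55

145.0079 kcal


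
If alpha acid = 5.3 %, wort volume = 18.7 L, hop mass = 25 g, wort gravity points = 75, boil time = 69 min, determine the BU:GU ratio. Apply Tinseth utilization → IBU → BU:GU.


U = 1.65·0.000125^(GP/1000)·(1−e^(−0.04t))/4.15;  IBU = (α/100)·m·U·1000/V;  BU:GU = IBU/GP
U = 1.65·0.000125^(75/1000)·(1−e^(−0.04·69))/4.15 = 0.1898
IBU = (5.3/100)·25·0.1898·1000/18.7 = 13.4488
BU:GU = 13.4488/75

0.1793


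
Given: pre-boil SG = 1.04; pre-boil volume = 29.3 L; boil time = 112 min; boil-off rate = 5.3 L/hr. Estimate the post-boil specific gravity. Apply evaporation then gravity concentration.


V_post = V_pre − rate·(t/60);  SG_post = 1 + (SG_pre−1)·V_pre/V_post
V_post = 29.3 − 5.3·(112/60) = 19.4067
SG_post = 1 + (1.04 − 1)·29.3/19.4067

1.0604


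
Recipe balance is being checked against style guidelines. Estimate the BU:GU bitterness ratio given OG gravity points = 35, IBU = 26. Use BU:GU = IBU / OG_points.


BU:GU = 26 / 35

0.7429


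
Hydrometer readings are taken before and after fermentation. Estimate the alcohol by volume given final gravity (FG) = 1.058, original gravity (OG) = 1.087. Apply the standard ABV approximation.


ABV = (OG − FG) · 131.25
ABV = (1.087 − 1.058) · 131.25

3.8062 % ABV


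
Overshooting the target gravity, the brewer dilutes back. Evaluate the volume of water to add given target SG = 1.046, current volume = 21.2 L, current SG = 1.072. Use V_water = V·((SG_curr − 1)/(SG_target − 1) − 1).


V_water = 21.2·((1.072 − 1)/(1.046 − 1) − 1)

11.9826 L


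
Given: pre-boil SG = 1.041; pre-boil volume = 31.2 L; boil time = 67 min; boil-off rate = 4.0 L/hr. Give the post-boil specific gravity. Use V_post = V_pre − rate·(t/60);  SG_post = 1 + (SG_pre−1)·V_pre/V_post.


V_post = 31.2 − 4.0·(67/60) = 26.7333
SG_post = 1 + (1.041 − 1)·31.2/26.7333

1.0479


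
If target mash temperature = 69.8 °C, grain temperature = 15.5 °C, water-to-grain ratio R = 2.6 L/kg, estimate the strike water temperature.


T_strike = (0.41/R)·(T_mash − T_grain) + T_mash
T_strike = (0.41/2.6)·(69.8 − 15.5) + 69.8

78.3627 °C


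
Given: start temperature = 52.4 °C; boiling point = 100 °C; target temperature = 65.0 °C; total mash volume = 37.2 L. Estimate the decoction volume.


V_dec = V_total·(T_target − T_start)/(T_boil − T_start)
V_dec = 37.2·(65.0 − 52.4)/(100 − 52.4)

9.8471 L


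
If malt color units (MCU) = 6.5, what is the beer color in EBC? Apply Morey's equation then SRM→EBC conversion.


SRM = 1.4922·MCU^0.6859;  EBC = SRM·1.97
SRM = 1.4922·6.5^0.6859 = 5.3877
EBC = 5.3877·1.97

10.6138 EBC


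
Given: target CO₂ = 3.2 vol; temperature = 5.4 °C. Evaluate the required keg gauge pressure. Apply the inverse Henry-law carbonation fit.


psi = vols/(0.01821 + 0.09011·e^(−0.04·T)) − 14.695
psi = 3.2/(0.01821 + 0.09011·e^(−0.04·5.4)) − 14.695

20.5415 psi


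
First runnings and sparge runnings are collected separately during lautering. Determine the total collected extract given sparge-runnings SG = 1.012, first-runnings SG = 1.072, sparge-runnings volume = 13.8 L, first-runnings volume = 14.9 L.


total = Σ (SG_i − 1)·1000·V_i
first = (1.072 − 1)·1000·14.9 = 1072.8000
sparge = (1.012 − 1)·1000·13.8 = 165.6000
total = 1072.8000 + 165.6000

1238.4000 gravity·L


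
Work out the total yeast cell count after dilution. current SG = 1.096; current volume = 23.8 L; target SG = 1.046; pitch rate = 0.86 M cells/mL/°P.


V_w = V·((SG_c−1)/(SG_t−1)−1);  °P = 259 − 259/SG_t;  cells = rate·(V+V_w)·°P
V_w = 23.8·((1.096−1)/(1.046−1)−1) = 25.8696
V_final = 23.8 + 25.8696 = 49.6696
°P = 259 − 259/1.046 = 11.3901
cells = 0.86·49.6696·11.3901

486.5357 billion cells


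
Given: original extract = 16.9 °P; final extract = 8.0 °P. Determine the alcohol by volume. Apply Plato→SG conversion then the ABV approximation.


SG = 259/(259 − P);  ABV = (OG − FG)·131.25
OG = 259/(259 − 16.9) = 1.0698
FG = 259/(259 − 8.0) = 1.0319
ABV = (1.0698 − 1.0319)·131.25

4.9788 % ABV


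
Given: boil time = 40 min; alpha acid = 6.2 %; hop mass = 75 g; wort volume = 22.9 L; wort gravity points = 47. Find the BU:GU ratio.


U = 1.65·0.000125^(GP/1000)·(1−e^(−0.04t))/4.15;  IBU = (α/100)·m·U·1000/V;  BU:GU = IBU/GP
U = 1.65·0.000125^(47/1000)·(1−e^(−0.04·40))/4.15 = 0.2080
IBU = (6.2/100)·75·0.2080·1000/22.9 = 42.2345
BU:GU = 42.2345/47

0.8986


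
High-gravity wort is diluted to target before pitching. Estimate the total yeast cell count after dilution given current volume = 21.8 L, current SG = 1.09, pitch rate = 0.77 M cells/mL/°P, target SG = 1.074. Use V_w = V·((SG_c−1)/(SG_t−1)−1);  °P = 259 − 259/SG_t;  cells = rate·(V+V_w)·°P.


V_w = 21.8·((1.09−1)/(1.074−1)−1) = 4.7135
V_final = 21.8 + 4.7135 = 26.5135
°P = 259 − 259/1.074 = 17.8454
cells = 0.77·26.5135·17.8454

364.3218 billion cells


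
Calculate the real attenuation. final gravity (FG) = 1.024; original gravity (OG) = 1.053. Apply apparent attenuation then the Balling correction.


AA = (OG−FG)/(OG−1)·100;  RA = AA·0.8192
AA = (1.053 − 1.024)/(1.053 − 1)·100 = 54.7170
RA = 54.7170·0.8192

44.8242 %


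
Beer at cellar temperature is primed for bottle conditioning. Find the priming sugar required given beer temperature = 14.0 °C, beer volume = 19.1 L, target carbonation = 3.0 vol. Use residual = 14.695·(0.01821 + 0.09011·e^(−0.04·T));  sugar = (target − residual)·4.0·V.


residual = 14.695·(0.01821 + 0.09011·e^(−0.04·14.0)) = 1.0240
sugar = (3.0 − 1.0240)·4.0·19.1

150.9686 g


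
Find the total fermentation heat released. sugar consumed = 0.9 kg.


Q = m_sugar · 590 kJ/kg
Q = 0.9 · 590

531.0000 kJ


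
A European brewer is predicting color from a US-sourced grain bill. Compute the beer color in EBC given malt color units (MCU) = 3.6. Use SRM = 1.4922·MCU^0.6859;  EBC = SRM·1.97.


SRM = 1.4922·3.6^0.6859 = 3.5925
EBC = 3.5925·1.97

7.0772 EBC


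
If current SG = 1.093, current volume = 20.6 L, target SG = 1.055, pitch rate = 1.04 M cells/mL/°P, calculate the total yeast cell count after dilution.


V_w = V·((SG_c−1)/(SG_t−1)−1);  °P = 259 − 259/SG_t;  cells = rate·(V+V_w)·°P
V_w = 20.6·((1.093−1)/(1.055−1)−1) = 14.2327
V_final = 20.6 + 14.2327 = 34.8327
°P = 259 − 259/1.055 = 13.5024
cells = 1.04·34.8327·13.5024

489.1373 billion cells


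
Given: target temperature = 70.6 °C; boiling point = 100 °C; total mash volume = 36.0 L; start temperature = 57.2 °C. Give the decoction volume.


V_dec = V_total·(T_target − T_start)/(T_boil − T_start)
V_dec = 36.0·(70.6 − 57.2)/(100 − 57.2)

11.2710 L


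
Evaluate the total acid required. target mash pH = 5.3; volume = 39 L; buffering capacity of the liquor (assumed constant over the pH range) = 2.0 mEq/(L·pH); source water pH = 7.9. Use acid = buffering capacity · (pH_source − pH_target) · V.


acid = 2.0 · (7.9 − 5.3) · 39

202.8000 mEq


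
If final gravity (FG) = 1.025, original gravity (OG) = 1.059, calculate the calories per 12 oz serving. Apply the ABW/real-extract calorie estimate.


ABW = (OG−FG)·131.25·0.79/FG;  °P = 259 − 259/SG (for OG→OE and FG→AE);  RE = 0.1808·OE + 0.8192·AE;  Cal = (6.9·ABW + 4·(RE−0.1))·FG·3.55
ABW = (1.059 − 1.025)·131.25·0.79/1.025 = 3.4394
OE = 259 − 259/1.059 = 14.4297 °P
AE = 259 − 259/1.025 = 6.3171 °P
RE = 0.1808·14.4297 + 0.8192·6.3171 = 7.7838 °P
Cal = (6.9·3.4394 + 4·(7.7838−0.1))·1.025·3.55

198.1922 kcal


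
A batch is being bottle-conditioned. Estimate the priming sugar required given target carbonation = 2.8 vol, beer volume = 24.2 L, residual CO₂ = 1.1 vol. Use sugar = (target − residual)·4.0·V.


sugar = (2.8 − 1.1)·4.0·24.2

164.5600 g


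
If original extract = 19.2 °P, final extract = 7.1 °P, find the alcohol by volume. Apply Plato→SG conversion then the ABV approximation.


SG = 259/(259 − P);  ABV = (OG − FG)·131.25
OG = 259/(259 − 19.2) = 1.0801
FG = 259/(259 − 7.1) = 1.0282
ABV = (1.0801 − 1.0282)·131.25

6.8094 % ABV


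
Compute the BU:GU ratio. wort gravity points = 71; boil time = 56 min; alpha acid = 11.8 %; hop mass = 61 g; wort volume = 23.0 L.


U = 1.65·0.000125^(GP/1000)·(1−e^(−0.04t))/4.15;  IBU = (α/100)·m·U·1000/V;  BU:GU = IBU/GP
U = 1.65·0.000125^(71/1000)·(1−e^(−0.04·56))/4.15 = 0.1877
IBU = (11.8/100)·61·0.1877·1000/23.0 = 58.7375
BU:GU = 58.7375/71

0.8273


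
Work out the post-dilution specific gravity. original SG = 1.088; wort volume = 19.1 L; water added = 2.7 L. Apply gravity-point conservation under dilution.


SG_new = 1 + (SG_old − 1)·V_old/(V_old + V_water)
pts = (1.088 − 1)·1000·19.1/(19.1 + 2.7) = 77.1009
SG_new = 1 + 77.1009/1000

1.0771


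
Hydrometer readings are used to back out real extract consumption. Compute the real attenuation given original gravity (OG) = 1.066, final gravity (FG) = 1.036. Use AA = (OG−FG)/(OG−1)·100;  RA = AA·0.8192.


AA = (1.066 − 1.036)/(1.066 − 1)·100 = 45.4545
RA = 45.4545·0.8192

37.2364 %


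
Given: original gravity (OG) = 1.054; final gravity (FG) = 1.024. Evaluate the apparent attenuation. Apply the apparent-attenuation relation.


AA = (OG − FG)/(OG − 1) · 100
AA = (1.054 − 1.024)/(1.054 − 1) · 100

55.5556 %


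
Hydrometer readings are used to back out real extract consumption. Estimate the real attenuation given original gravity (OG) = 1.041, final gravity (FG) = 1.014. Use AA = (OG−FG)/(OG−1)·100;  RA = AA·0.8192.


AA = (1.041 − 1.014)/(1.041 − 1)·100 = 65.8537
RA = 65.8537·0.8192

53.9473 %


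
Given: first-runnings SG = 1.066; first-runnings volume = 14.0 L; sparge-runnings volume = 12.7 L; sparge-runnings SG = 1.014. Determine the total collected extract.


total = Σ (SG_i − 1)·1000·V_i
first = (1.066 − 1)·1000·14.0 = 924.0000
sparge = (1.014 − 1)·1000·12.7 = 177.8000
total = 924.0000 + 177.8000

1101.8000 gravity·L


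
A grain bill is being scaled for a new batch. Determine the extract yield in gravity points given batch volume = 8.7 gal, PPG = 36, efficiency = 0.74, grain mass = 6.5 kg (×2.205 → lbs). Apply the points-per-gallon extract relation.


points = lbs × PPG × eff / vol
lbs = 6.5 × 2.205 = 14.3325
points = 14.3325 × 36 × 0.74 / 8.7

43.8871 points


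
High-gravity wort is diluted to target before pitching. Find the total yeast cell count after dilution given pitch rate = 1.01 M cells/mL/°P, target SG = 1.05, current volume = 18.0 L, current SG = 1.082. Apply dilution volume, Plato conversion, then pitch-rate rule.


V_w = V·((SG_c−1)/(SG_t−1)−1);  °P = 259 − 259/SG_t;  cells = rate·(V+V_w)·°P
V_w = 18.0·((1.082−1)/(1.05−1)−1) = 11.5200
V_final = 18.0 + 11.5200 = 29.5200
°P = 259 − 259/1.05 = 12.3333
cells = 1.01·29.5200·12.3333

367.7208 billion cells


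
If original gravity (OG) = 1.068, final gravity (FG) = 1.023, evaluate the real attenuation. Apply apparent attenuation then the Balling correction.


AA = (OG−FG)/(OG−1)·100;  RA = AA·0.8192
AA = (1.068 − 1.023)/(1.068 − 1)·100 = 66.1765
RA = 66.1765·0.8192

54.2118 %


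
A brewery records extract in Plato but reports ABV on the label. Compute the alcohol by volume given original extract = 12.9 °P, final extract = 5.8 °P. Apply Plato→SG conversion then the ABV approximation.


SG = 259/(259 − P);  ABV = (OG − FG)·131.25
OG = 259/(259 − 12.9) = 1.0524
FG = 259/(259 − 5.8) = 1.0229
ABV = (1.0524 − 1.0229)·131.25

3.8733 % ABV


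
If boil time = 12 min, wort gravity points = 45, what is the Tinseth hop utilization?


U = 1.65·0.000125^(GP/1000) · (1 − e^(−0.04·t))/4.15
bigness = 1.65·0.000125^(45/1000) = 1.1011
boil_factor = (1 − e^(−0.04·12))/4.15 = 0.0919
U = 1.1011 · 0.0919

0.1012


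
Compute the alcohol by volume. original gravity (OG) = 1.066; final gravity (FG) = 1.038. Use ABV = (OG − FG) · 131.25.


ABV = (1.066 − 1.038) · 131.25

3.6750 % ABV


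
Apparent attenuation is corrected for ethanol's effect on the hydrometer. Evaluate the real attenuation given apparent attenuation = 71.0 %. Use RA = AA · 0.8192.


RA = 71.0 · 0.8192

58.1632 %


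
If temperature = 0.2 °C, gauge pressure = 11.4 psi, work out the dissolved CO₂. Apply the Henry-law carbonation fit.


vols = (P + 14.695)·(0.01821 + 0.09011·e^(−0.04·T))
vols = (11.4 + 14.695)·(0.01821 + 0.09011·e^(−0.04·0.2))

2.8079 volumes


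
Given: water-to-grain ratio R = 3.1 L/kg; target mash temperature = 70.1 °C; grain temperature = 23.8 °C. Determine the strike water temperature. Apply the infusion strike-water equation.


T_strike = (0.41/R)·(T_mash − T_grain) + T_mash
T_strike = (0.41/3.1)·(70.1 − 23.8) + 70.1

76.2235 °C


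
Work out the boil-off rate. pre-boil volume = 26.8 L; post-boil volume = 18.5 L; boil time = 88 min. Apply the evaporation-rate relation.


rate = (V_pre − V_post) / (t_min/60)
rate = (26.8 − 18.5) / (88/60)

5.6591 L/hr


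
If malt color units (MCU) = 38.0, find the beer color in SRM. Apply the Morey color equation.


SRM = 1.4922 · MCU^0.6859
SRM = 1.4922 · 38.0^0.6859

18.0884 SRM


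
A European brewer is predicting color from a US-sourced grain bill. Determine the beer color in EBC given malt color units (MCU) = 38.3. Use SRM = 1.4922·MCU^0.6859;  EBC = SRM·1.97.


SRM = 1.4922·38.3^0.6859 = 18.1862
EBC = 18.1862·1.97

35.8269 EBC


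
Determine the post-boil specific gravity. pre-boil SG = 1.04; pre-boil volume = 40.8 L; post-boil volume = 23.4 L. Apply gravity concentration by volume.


SG_post = 1 + (SG_pre − 1)·V_pre/V_post
pts_pre = (1.04 − 1)·1000 = 40.0000
pts_post = 40.0000·40.8/23.4 = 69.7436
SG_post = 1 + 69.7436/1000

1.0697


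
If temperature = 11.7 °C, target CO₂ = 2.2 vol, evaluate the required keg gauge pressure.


psi = vols/(0.01821 + 0.09011·e^(−0.04·T)) − 14.695
psi = 2.2/(0.01821 + 0.09011·e^(−0.04·11.7)) − 14.695

14.7791 psi


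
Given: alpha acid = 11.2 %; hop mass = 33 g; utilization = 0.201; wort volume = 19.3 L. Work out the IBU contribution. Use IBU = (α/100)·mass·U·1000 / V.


IBU = (11.2/100)·33·0.201·1000 / 19.3

38.4920 IBU


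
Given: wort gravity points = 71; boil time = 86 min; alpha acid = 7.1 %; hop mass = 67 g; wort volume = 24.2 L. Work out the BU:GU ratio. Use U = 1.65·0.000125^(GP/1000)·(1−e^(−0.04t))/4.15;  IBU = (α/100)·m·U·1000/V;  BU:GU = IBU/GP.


U = 1.65·0.000125^(71/1000)·(1−e^(−0.04·86))/4.15 = 0.2033
IBU = (7.1/100)·67·0.2033·1000/24.2 = 39.9651
BU:GU = 39.9651/71

0.5629


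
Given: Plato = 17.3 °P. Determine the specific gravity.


SG = 259/(259 − P)
SG = 259/(259 − 17.3)

1.0716


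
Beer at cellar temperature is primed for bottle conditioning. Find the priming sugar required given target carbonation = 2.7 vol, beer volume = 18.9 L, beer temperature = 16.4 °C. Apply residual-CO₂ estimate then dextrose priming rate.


residual = 14.695·(0.01821 + 0.09011·e^(−0.04·T));  sugar = (target − residual)·4.0·V
residual = 14.695·(0.01821 + 0.09011·e^(−0.04·16.4)) = 0.9547
sugar = (2.7 − 0.9547)·4.0·18.9

131.9419 g


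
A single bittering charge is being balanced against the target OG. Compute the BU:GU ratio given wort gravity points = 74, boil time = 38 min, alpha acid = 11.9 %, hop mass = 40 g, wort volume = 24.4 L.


U = 1.65·0.000125^(GP/1000)·(1−e^(−0.04t))/4.15;  IBU = (α/100)·m·U·1000/V;  BU:GU = IBU/GP
U = 1.65·0.000125^(74/1000)·(1−e^(−0.04·38))/4.15 = 0.1597
IBU = (11.9/100)·40·0.1597·1000/24.4 = 31.1627
BU:GU = 31.1627/74

0.4211


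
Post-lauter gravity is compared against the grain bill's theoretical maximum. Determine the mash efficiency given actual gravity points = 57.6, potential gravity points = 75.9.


efficiency = actual / potential × 100
efficiency = 57.6 / 75.9 × 100

75.8893 %


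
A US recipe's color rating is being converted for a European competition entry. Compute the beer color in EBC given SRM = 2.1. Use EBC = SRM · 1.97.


EBC = 2.1 · 1.97

4.1370 EBC


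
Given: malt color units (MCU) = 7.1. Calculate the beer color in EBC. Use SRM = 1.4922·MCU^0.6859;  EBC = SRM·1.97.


SRM = 1.4922·7.1^0.6859 = 5.7241
EBC = 5.7241·1.97

11.2764 EBC


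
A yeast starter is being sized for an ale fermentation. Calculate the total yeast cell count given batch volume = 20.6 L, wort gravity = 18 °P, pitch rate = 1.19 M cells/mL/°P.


cells (billions) = rate · V_L · °P
cells = 1.19 · 20.6 · 18

441.2520 billion cells


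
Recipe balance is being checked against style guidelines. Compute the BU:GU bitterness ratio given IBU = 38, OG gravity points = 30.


BU:GU = IBU / OG_points
BU:GU = 38 / 30

1.2667


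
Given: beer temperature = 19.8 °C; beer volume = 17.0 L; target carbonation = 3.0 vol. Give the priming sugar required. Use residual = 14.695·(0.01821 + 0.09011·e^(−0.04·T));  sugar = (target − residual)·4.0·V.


residual = 14.695·(0.01821 + 0.09011·e^(−0.04·19.8)) = 0.8674
sugar = (3.0 − 0.8674)·4.0·17.0

145.0194 g


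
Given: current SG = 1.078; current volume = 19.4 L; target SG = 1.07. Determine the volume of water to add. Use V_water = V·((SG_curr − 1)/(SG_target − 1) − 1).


V_water = 19.4·((1.078 − 1)/(1.07 − 1) − 1)

2.2171 L


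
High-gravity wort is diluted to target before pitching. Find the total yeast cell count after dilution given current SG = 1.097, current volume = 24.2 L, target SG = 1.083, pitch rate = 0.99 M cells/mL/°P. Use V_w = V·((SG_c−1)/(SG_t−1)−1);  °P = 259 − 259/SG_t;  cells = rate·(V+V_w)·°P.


V_w = 24.2·((1.097−1)/(1.083−1)−1) = 4.0819
V_final = 24.2 + 4.0819 = 28.2819
°P = 259 − 259/1.083 = 19.8495
cells = 0.99·28.2819·19.8495

555.7681 billion cells
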